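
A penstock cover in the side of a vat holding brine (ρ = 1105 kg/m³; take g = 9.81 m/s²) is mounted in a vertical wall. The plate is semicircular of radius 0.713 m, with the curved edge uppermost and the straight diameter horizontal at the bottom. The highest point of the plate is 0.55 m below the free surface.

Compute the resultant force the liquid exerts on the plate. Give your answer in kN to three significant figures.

F ≈ 8.31 kN

γ = ρg = 1105 × 9.81 / 1000 = 10.84005 kN/m³.
The centroid lies 4r/(3π) = 0.302607 m above the diameter, so r − 4r/(3π) = 0.713 − 0.302607 = 0.410393 m below the topmost point, so the centroid depth is h_c = 0.55 + 0.410393 = 0.960393 m.
A = πr²/2 = π × 0.713²/2 = 0.798544 m².
Resultant F = γ·h_c·A = 10.84005 × 0.960393 × 0.798544 = 8.31341 kN.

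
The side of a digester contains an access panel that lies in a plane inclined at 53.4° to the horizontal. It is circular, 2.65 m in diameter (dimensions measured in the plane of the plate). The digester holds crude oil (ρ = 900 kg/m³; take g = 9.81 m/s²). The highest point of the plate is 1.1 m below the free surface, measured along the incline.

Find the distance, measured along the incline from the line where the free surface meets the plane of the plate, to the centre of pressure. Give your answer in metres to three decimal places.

y_p = 2.606 m

γ = ρg = 900 × 9.81 / 1000 = 8.829 kN/m³.
Let θ = 53.4° be the plate's angle to the horizontal; measure y along the incline from where the plane meets the free surface. Vertical depth h = y·sinθ with sinθ = 0.802817.
The centroid is at the centre, 1.325 m below the top of the plate, so y_c = 1.1 + 1.325 = 2.425 m and h_c = 2.425 × 0.802817 = 1.94683 m.
A = π(1.325)² = 5.51546 m².
Resultant F = γ·h_c·A = 8.829 × 1.94683 × 5.51546 = 94.8028 kN.
I_c = πr⁴/4 = π × 1.325⁴/4 = 2.42077 m⁴.
Centre of pressure: y_p = y_c + I_c/(y_c·A) = 2.425 + 2.42077/(2.425 × 5.51546) = 2.425 + 0.180992 = 2.60599 m along the plane.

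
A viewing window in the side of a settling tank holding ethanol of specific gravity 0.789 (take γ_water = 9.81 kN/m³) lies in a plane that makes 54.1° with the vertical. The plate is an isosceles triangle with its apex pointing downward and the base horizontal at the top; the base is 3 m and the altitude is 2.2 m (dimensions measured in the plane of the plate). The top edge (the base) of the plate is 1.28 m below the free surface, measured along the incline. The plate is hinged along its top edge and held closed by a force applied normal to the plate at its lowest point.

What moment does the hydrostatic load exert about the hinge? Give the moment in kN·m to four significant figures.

γ = 0.789 × 9.81 = 7.74009 kN/m³.
The plate makes 54.1° with the vertical, i.e. θ = 90° − 54.1° = 35.9° to the horizontal. Measuring y along the incline from the free-surface line, vertical depth h = y·sinθ with sinθ = 0.586372.
With the apex down, the centroid sits h/3 = 2.2/3 = 0.733333 m below the base (the top edge), so y_c = 1.28 + 0.733333 = 2.01333 m and h_c = 2.01333 × 0.586372 = 1.18056 m.
A = ½ × 3 × 2.2 = 3.3 m².
Resultant F = γ·h_c·A = 7.74009 × 1.18056 × 3.3 = 30.1542 kN.
I_c = b·h³/36 = 3 × 2.2³/36 = 0.887333 m⁴.
Centre of pressure: y_p = y_c + I_c/(y_c·A) = 2.01333 + 0.887333/(2.01333 × 3.3) = 2.01333 + 0.133554 = 2.14688 m along the plane.
The resultant acts 0.733333 + 0.133554 = 0.866887 m (along the plate) below the hinge at the top edge, so the moment about the hinge is M = F × 0.866887 = 30.1542 × 0.866887 = 26.1403 kN·m.

M ≈ 26.14 kN·m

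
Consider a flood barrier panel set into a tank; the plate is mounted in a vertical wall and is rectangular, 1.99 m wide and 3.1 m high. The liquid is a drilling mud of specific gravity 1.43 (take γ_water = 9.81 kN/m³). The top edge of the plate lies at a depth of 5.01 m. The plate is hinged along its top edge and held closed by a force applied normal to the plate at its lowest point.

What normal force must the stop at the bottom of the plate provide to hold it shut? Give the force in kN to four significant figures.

γ = 1.43 × 9.81 = 14.0283 kN/m³.
The centroid lies 3.1/2 = 1.55 m below the top edge, so the centroid depth is h_c = 5.01 + 1.55 = 6.56 m.
A = 1.99 × 3.1 = 6.169 m².
Resultant F = γ·h_c·A = 14.0283 × 6.56 × 6.169 = 567.706 kN.
I_c = b·h³/12 = 1.99 × 3.1³/12 = 4.94034 m⁴.
Centre of pressure: y_p = y_c + I_c/(y_c·A) = 6.56 + 4.94034/(6.56 × 6.169) = 6.56 + 0.122078 = 6.68208 m along the plane.
The resultant acts 1.55 + 0.122078 = 1.67208 m (along the plate) below the hinge at the top edge, so the moment about the hinge is M = F × 1.67208 = 567.706 × 1.67208 = 949.25 kN·m.
A normal force at the bottom, 3.1 m from the hinge, must supply this moment: P = 949.25/3.1 = 306.21 kN.

P ≈ 306.2 kN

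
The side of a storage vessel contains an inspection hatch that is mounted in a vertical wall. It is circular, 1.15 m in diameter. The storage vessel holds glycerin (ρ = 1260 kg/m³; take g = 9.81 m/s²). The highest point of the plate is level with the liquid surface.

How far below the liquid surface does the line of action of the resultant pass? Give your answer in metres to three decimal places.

γ = ρg = 1260 × 9.81 / 1000 = 12.3606 kN/m³.
The centroid is at the centre, 0.575 m below the top of the plate, so the centroid depth is h_c = 0.575 m.
A = π(0.575)² = 1.03869 m².
Resultant F = γ·h_c·A = 12.3606 × 0.575 × 1.03869 = 7.38233 kN.
I_c = πr⁴/4 = π × 0.575⁴/4 = 0.0858541 m⁴.
Centre of pressure: y_p = y_c + I_c/(y_c·A) = 0.575 + 0.0858541/(0.575 × 1.03869) = 0.575 + 0.14375 = 0.71875 m along the plane.

h_p = 0.719 m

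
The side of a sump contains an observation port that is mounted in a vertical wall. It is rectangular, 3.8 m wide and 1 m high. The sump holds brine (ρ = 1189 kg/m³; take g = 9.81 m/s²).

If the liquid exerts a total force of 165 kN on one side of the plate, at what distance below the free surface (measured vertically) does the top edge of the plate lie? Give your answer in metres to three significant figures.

d_top ≈ 3.22 m

γ = ρg = 1189 × 9.81 / 1000 = 11.66409 kN/m³.
A = 3.8 × 1 = 3.8 m².
From F = γ·h_c·A, the centroid depth is h_c = 165/(11.66409 × 3.8) = 3.72263 m.
The centroid lies 1/2 = 0.5 m below the top edge, so the top edge sits at h_top = 3.72263 − 0.5 = 3.22263 m below the surface.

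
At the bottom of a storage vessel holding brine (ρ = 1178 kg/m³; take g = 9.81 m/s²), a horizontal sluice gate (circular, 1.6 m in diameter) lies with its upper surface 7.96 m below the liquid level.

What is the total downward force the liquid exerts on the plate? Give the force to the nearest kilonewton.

F ≈ 185 kN

γ = ρg = 1178 × 9.81 / 1000 = 11.55618 kN/m³.
The plate is horizontal, so pressure is uniform at p = γ·h = 11.55618 × 7.96 = 91.9872 kN/m².
A = π(0.8)² = 2.01062 m².
F = p·A = 91.9872 × 2.01062 = 184.951 kN.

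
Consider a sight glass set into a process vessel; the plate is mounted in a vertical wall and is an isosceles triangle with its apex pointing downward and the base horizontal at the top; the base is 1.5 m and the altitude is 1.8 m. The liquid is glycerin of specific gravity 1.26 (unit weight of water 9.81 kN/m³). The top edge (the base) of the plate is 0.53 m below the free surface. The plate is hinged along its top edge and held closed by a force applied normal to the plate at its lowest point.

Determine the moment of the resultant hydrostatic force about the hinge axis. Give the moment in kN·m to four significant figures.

γ = 1.26 × 9.81 = 12.3606 kN/m³.
With the apex down, the centroid sits h/3 = 1.8/3 = 0.6 m below the base (the top edge), so the centroid depth is h_c = 0.53 + 0.6 = 1.13 m.
A = ½ × 1.5 × 1.8 = 1.35 m².
Resultant F = γ·h_c·A = 12.3606 × 1.13 × 1.35 = 18.8561 kN.
I_c = b·h³/36 = 1.5 × 1.8³/36 = 0.243 m⁴.
Centre of pressure: y_p = y_c + I_c/(y_c·A) = 1.13 + 0.243/(1.13 × 1.35) = 1.13 + 0.159292 = 1.28929 m along the plane.
The resultant acts 0.6 + 0.159292 = 0.759292 m (along the plate) below the hinge at the top edge, so the moment about the hinge is M = F × 0.759292 = 18.8561 × 0.759292 = 14.3173 kN·m.

M ≈ 14.32 kN·m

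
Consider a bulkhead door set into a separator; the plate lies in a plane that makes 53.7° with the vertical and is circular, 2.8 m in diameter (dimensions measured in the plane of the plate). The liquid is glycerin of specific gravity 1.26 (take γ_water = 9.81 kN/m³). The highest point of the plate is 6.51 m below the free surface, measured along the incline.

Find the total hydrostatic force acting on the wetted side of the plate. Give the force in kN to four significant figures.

γ = 1.26 × 9.81 = 12.3606 kN/m³.
The plate makes 53.7° with the vertical, i.e. θ = 90° − 53.7° = 36.3° to the horizontal. Measuring y along the incline from the free-surface line, vertical depth h = y·sinθ with sinθ = 0.592013.
The centroid is at the centre, 1.4 m below the top of the plate, so y_c = 6.51 + 1.4 = 7.91 m and h_c = 7.91 × 0.592013 = 4.68282 m.
A = π(1.4)² = 6.15752 m².
Resultant F = γ·h_c·A = 12.3606 × 4.68282 × 6.15752 = 356.412 kN.

F ≈ 356.4 kN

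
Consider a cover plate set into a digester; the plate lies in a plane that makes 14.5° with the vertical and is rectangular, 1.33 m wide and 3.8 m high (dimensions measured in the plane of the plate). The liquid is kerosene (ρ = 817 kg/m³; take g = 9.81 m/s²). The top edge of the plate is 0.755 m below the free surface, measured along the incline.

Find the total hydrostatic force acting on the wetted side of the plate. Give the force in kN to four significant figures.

F ≈ 104.1 kN

γ = ρg = 817 × 9.81 / 1000 = 8.01477 kN/m³.
The plate makes 14.5° with the vertical, i.e. θ = 90° − 14.5° = 75.5° to the horizontal. Measuring y along the incline from the free-surface line, vertical depth h = y·sinθ with sinθ = 0.968148.
The centroid lies 3.8/2 = 1.9 m below the top edge, so y_c = 0.755 + 1.9 = 2.655 m and h_c = 2.655 × 0.968148 = 2.57043 m.
A = 1.33 × 3.8 = 5.054 m².
Resultant F = γ·h_c·A = 8.01477 × 2.57043 × 5.054 = 104.12 kN.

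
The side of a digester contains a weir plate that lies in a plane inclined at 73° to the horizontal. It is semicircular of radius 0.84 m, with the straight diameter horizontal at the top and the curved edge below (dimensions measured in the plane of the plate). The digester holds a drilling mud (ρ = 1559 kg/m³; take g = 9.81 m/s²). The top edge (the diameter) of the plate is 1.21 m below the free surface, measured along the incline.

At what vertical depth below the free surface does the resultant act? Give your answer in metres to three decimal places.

h_p = 1.528 m

γ = ρg = 1559 × 9.81 / 1000 = 15.29379 kN/m³.
Let θ = 73° be the plate's angle to the horizontal; measure y along the incline from where the plane meets the free surface. Vertical depth h = y·sinθ with sinθ = 0.956305.
The centroid of a semicircle lies 4r/(3π) = 0.356507 m from the diameter, here below the top edge, so y_c = 1.21 + 0.356507 = 1.56651 m and h_c = 1.56651 × 0.956305 = 1.49806 m.
A = πr²/2 = π × 0.84²/2 = 1.10835 m².
Resultant F = γ·h_c·A = 15.29379 × 1.49806 × 1.10835 = 25.3934 kN.
I_c = (π/8 − 8/(9π))·r⁴ = 0.109757 × 0.84⁴ = 0.0546449 m⁴.
Centre of pressure: y_p = y_c + I_c/(y_c·A) = 1.56651 + 0.0546449/(1.56651 × 1.10835) = 1.56651 + 0.0314731 = 1.59798 m along the plane.
Vertically, h_p = y_p·sinθ = 1.59798 × 0.956305 = 1.52816 m.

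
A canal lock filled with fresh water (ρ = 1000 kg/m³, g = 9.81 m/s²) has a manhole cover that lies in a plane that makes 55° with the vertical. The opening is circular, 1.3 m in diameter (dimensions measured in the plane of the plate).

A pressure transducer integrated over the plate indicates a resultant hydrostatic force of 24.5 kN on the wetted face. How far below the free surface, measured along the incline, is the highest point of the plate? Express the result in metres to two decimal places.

γ = ρg = 1000 × 9.81 = 9810 N/m³ = 9.81 kN/m³.
A = π(0.65)² = 1.32732 m².
From F = γ·h_c·A, the centroid depth is h_c = 24.5/(9.81 × 1.32732) = 1.88157 m.
The plate makes 55° with the vertical, i.e. θ = 90° − 55° = 35° to the horizontal. Measuring y along the incline from the free-surface line, vertical depth h = y·sinθ with sinθ = 0.573576.
Along the incline, y_c = h_c/sinθ = 1.88157/0.573576 = 3.28042 m.
The centroid is at the centre, 0.65 m below the top of the plate, so the highest point sits at y_top = 3.28042 − 0.65 = 2.63042 m along the incline.

y_top ≈ 2.63 m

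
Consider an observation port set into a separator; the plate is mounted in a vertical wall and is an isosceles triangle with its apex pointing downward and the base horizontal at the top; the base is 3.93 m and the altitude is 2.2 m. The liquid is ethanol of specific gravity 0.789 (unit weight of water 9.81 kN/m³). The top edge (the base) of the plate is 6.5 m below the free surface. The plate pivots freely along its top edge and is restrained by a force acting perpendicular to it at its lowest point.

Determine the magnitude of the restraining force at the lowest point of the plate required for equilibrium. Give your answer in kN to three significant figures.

P ≈ 84.8 kN

γ = 0.789 × 9.81 = 7.74009 kN/m³.
With the apex down, the centroid sits h/3 = 2.2/3 = 0.733333 m below the base (the top edge), so the centroid depth is h_c = 6.5 + 0.733333 = 7.23333 m.
A = ½ × 3.93 × 2.2 = 4.323 m².
Resultant F = γ·h_c·A = 7.74009 × 7.23333 × 4.323 = 242.03 kN.
I_c = b·h³/36 = 3.93 × 2.2³/36 = 1.16241 m⁴.
Centre of pressure: y_p = y_c + I_c/(y_c·A) = 7.23333 + 1.16241/(7.23333 × 4.323) = 7.23333 + 0.0371737 = 7.2705 m along the plane.
The resultant acts 0.733333 + 0.0371737 = 0.770507 m (along the plate) below the hinge at the top edge, so the moment about the hinge is M = F × 0.770507 = 242.03 × 0.770507 = 186.486 kN·m.
A normal force at the bottom, 2.2 m from the hinge, must supply this moment: P = 186.486/2.2 = 84.7664 kN.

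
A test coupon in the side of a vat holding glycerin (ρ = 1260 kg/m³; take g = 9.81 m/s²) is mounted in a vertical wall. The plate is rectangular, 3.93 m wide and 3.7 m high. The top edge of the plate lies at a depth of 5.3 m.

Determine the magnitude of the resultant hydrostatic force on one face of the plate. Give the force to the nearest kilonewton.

F ≈ 1285 kN

γ = ρg = 1260 × 9.81 / 1000 = 12.3606 kN/m³.
The centroid lies 3.7/2 = 1.85 m below the top edge, so the centroid depth is h_c = 5.3 + 1.85 = 7.15 m.
A = 3.93 × 3.7 = 14.541 m².
Resultant F = γ·h_c·A = 12.3606 × 7.15 × 14.541 = 1285.11 kN.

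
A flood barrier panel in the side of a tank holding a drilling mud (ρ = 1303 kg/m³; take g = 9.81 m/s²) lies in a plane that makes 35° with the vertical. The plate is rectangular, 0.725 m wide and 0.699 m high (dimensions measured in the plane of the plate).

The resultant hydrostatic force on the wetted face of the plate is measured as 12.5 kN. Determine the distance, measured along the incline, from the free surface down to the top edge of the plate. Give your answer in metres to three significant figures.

y_top ≈ 2.01 m

γ = ρg = 1303 × 9.81 / 1000 = 12.78243 kN/m³.
A = 0.725 × 0.699 = 0.506775 m².
From F = γ·h_c·A, the centroid depth is h_c = 12.5/(12.78243 × 0.506775) = 1.92966 m.
The plate makes 35° with the vertical, i.e. θ = 90° − 35° = 55° to the horizontal. Measuring y along the incline from the free-surface line, vertical depth h = y·sinθ with sinθ = 0.819152.
Along the incline, y_c = h_c/sinθ = 1.92966/0.819152 = 2.35568 m.
The centroid lies 0.699/2 = 0.3495 m below the top edge, so the top edge sits at y_top = 2.35568 − 0.3495 = 2.00618 m along the incline.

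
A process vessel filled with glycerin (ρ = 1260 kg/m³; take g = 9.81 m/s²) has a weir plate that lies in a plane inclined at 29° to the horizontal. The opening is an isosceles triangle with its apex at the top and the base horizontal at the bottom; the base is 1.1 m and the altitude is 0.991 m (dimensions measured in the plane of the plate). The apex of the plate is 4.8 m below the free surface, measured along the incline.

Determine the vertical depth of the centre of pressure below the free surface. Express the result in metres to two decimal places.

h_p = 2.65 m

γ = ρg = 1260 × 9.81 / 1000 = 12.3606 kN/m³.
Let θ = 29° be the plate's angle to the horizontal; measure y along the incline from where the plane meets the free surface. Vertical depth h = y·sinθ with sinθ = 0.484810.
With the apex up, the centroid sits 2h/3 = 2 × 0.991/3 = 0.660667 m below the apex, so y_c = 4.8 + 0.660667 = 5.46067 m and h_c = 5.46067 × 0.484810 = 2.64739 m.
A = ½ × 1.1 × 0.991 = 0.54505 m².
Resultant F = γ·h_c·A = 12.3606 × 2.64739 × 0.54505 = 17.8359 kN.
I_c = b·h³/36 = 1.1 × 0.991³/36 = 0.029738 m⁴.
Centre of pressure: y_p = y_c + I_c/(y_c·A) = 5.46067 + 0.029738/(5.46067 × 0.54505) = 5.46067 + 0.00999147 = 5.47066 m along the plane.
Vertically, h_p = y_p·sinθ = 5.47066 × 0.484810 = 2.65223 m.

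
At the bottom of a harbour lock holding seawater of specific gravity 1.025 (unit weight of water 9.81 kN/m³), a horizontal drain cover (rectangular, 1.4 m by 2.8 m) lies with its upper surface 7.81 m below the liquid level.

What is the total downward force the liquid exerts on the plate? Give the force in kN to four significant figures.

F ≈ 307.8 kN

γ = 1.025 × 9.81 = 10.05525 kN/m³.
The plate is horizontal, so pressure is uniform at p = γ·h = 10.05525 × 7.81 = 78.5315 kN/m².
A = 1.4 × 2.8 = 3.92 m².
F = p·A = 78.5315 × 3.92 = 307.843 kN.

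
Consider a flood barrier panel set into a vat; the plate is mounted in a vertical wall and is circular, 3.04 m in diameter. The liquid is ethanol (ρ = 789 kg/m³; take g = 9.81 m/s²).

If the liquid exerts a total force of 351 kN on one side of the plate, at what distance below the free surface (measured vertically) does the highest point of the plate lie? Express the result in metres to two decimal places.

γ = ρg = 789 × 9.81 / 1000 = 7.74009 kN/m³.
A = π(1.52)² = 7.25834 m².
From F = γ·h_c·A, the centroid depth is h_c = 351/(7.74009 × 7.25834) = 6.24775 m.
The centroid is at the centre, 1.52 m below the top of the plate, so the highest point sits at h_top = 6.24775 − 1.52 = 4.72775 m below the surface.

d_top ≈ 4.73 m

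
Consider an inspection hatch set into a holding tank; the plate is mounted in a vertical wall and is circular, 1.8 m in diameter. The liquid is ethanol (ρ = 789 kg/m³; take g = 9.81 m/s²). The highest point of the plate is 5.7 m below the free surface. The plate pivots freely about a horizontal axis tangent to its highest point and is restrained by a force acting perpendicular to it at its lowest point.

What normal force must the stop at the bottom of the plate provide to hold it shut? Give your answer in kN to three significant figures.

P ≈ 67.2 kN

γ = ρg = 789 × 9.81 / 1000 = 7.74009 kN/m³.
The centroid is at the centre, 0.9 m below the top of the plate, so the centroid depth is h_c = 5.7 + 0.9 = 6.6 m.
A = π(0.9)² = 2.54469 m².
Resultant F = γ·h_c·A = 7.74009 × 6.6 × 2.54469 = 129.994 kN.
I_c = πr⁴/4 = π × 0.9⁴/4 = 0.5153 m⁴.
Centre of pressure: y_p = y_c + I_c/(y_c·A) = 6.6 + 0.5153/(6.6 × 2.54469) = 6.6 + 0.0306818 = 6.63068 m along the plane.
The resultant acts 0.9 + 0.0306818 = 0.930682 m (along the plate) below the hinge at the top edge, so the moment about the hinge is M = F × 0.930682 = 129.994 × 0.930682 = 120.983 kN·m.
A normal force at the bottom, 1.8 m from the hinge, must supply this moment: P = 120.983/1.8 = 67.2128 kN.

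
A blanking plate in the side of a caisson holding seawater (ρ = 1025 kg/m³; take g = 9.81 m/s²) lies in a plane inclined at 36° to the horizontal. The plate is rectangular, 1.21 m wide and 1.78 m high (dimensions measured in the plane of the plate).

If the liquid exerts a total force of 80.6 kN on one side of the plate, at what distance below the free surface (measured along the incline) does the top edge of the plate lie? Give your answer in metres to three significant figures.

γ = ρg = 1025 × 9.81 / 1000 = 10.05525 kN/m³.
A = 1.21 × 1.78 = 2.1538 m².
From F = γ·h_c·A, the centroid depth is h_c = 80.6/(10.05525 × 2.1538) = 3.72166 m.
Let θ = 36° be the plate's angle to the horizontal; measure y along the incline from where the plane meets the free surface. Vertical depth h = y·sinθ with sinθ = 0.587785.
Along the incline, y_c = h_c/sinθ = 3.72166/0.587785 = 6.33167 m.
The centroid lies 1.78/2 = 0.89 m below the top edge, so the top edge sits at y_top = 6.33167 − 0.89 = 5.44167 m along the incline.

y_top ≈ 5.44 m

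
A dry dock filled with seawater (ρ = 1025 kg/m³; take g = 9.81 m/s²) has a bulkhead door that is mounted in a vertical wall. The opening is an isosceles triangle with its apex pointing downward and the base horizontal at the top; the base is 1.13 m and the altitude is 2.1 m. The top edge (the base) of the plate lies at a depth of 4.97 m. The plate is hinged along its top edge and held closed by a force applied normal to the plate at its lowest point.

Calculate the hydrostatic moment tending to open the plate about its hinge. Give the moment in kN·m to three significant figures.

M ≈ 50.3 kN·m

γ = ρg = 1025 × 9.81 / 1000 = 10.05525 kN/m³.
With the apex down, the centroid sits h/3 = 2.1/3 = 0.7 m below the base (the top edge), so the centroid depth is h_c = 4.97 + 0.7 = 5.67 m.
A = ½ × 1.13 × 2.1 = 1.1865 m².
Resultant F = γ·h_c·A = 10.05525 × 5.67 × 1.1865 = 67.6462 kN.
I_c = b·h³/36 = 1.13 × 2.1³/36 = 0.290693 m⁴.
Centre of pressure: y_p = y_c + I_c/(y_c·A) = 5.67 + 0.290693/(5.67 × 1.1865) = 5.67 + 0.04321 = 5.71321 m along the plane.
The resultant acts 0.7 + 0.04321 = 0.74321 m (along the plate) below the hinge at the top edge, so the moment about the hinge is M = F × 0.74321 = 67.6462 × 0.74321 = 50.2753 kN·m.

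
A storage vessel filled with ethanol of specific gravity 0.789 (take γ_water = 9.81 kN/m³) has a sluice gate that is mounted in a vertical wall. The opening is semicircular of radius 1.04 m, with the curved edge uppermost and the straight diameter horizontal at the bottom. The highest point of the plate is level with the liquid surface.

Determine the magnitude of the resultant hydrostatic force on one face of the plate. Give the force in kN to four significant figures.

F ≈ 7.872 kN

γ = 0.789 × 9.81 = 7.74009 kN/m³.
The centroid lies 4r/(3π) = 0.44139 m above the diameter, so r − 4r/(3π) = 1.04 − 0.44139 = 0.59861 m below the topmost point, so the centroid depth is h_c = 0.59861 m.
A = πr²/2 = π × 1.04²/2 = 1.69897 m².
Resultant F = γ·h_c·A = 7.74009 × 0.59861 × 1.69897 = 7.87183 kN.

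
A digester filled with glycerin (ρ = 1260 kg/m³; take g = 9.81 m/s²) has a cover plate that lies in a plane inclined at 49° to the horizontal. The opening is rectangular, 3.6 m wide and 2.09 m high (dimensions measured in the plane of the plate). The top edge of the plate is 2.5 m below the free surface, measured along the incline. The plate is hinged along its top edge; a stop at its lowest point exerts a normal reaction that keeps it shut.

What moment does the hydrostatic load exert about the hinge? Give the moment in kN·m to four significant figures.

γ = ρg = 1260 × 9.81 / 1000 = 12.3606 kN/m³.
Let θ = 49° be the plate's angle to the horizontal; measure y along the incline from where the plane meets the free surface. Vertical depth h = y·sinθ with sinθ = 0.754710.
The centroid lies 2.09/2 = 1.045 m below the top edge, so y_c = 2.5 + 1.045 = 3.545 m and h_c = 3.545 × 0.754710 = 2.67545 m.
A = 3.6 × 2.09 = 7.524 m².
Resultant F = γ·h_c·A = 12.3606 × 2.67545 × 7.524 = 248.82 kN.
I_c = b·h³/12 = 3.6 × 2.09³/12 = 2.7388 m⁴.
Centre of pressure: y_p = y_c + I_c/(y_c·A) = 3.545 + 2.7388/(3.545 × 7.524) = 3.545 + 0.102682 = 3.64768 m along the plane.
The resultant acts 1.045 + 0.102682 = 1.14768 m (along the plate) below the hinge at the top edge, so the moment about the hinge is M = F × 1.14768 = 248.82 × 1.14768 = 285.566 kN·m.

M ≈ 285.6 kN·m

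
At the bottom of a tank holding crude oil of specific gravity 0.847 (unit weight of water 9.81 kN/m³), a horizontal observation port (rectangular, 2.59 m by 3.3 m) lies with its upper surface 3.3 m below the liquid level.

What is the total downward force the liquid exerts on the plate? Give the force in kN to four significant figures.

γ = 0.847 × 9.81 = 8.30907 kN/m³.
The plate is horizontal, so pressure is uniform at p = γ·h = 8.30907 × 3.3 = 27.4199 kN/m².
A = 2.59 × 3.3 = 8.547 m².
F = p·A = 27.4199 × 8.547 = 234.358 kN.

F ≈ 234.4 kN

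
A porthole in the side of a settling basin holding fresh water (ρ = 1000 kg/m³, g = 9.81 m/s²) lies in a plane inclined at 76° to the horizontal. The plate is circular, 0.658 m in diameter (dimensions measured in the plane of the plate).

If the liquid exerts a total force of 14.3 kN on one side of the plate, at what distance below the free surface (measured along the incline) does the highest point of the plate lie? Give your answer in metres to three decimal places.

γ = ρg = 1000 × 9.81 = 9810 N/m³ = 9.81 kN/m³.
A = π(0.329)² = 0.340049 m².
From F = γ·h_c·A, the centroid depth is h_c = 14.3/(9.81 × 0.340049) = 4.28672 m.
Let θ = 76° be the plate's angle to the horizontal; measure y along the incline from where the plane meets the free surface. Vertical depth h = y·sinθ with sinθ = 0.970296.
Along the incline, y_c = h_c/sinθ = 4.28672/0.970296 = 4.41795 m.
The centroid is at the centre, 0.329 m below the top of the plate, so the highest point sits at y_top = 4.41795 − 0.329 = 4.08895 m along the incline.

y_top ≈ 4.089 m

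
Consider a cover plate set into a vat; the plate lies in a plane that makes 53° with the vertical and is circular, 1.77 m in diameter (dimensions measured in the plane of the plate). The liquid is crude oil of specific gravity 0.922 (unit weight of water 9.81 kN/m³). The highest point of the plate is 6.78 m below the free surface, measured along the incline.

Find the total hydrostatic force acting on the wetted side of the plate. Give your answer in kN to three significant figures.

F ≈ 103 kN

γ = 0.922 × 9.81 = 9.04482 kN/m³.
The plate makes 53° with the vertical, i.e. θ = 90° − 53° = 37° to the horizontal. Measuring y along the incline from the free-surface line, vertical depth h = y·sinθ with sinθ = 0.601815.
The centroid is at the centre, 0.885 m below the top of the plate, so y_c = 6.78 + 0.885 = 7.665 m and h_c = 7.665 × 0.601815 = 4.61291 m.
A = π(0.885)² = 2.46057 m².
Resultant F = γ·h_c·A = 9.04482 × 4.61291 × 2.46057 = 102.662 kN.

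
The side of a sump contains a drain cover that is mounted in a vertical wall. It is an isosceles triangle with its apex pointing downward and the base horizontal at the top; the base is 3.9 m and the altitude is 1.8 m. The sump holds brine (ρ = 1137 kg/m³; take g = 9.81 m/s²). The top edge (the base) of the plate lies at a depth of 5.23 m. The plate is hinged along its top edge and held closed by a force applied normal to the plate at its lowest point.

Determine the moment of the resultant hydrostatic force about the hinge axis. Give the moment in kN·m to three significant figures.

γ = ρg = 1137 × 9.81 / 1000 = 11.15397 kN/m³.
With the apex down, the centroid sits h/3 = 1.8/3 = 0.6 m below the base (the top edge), so the centroid depth is h_c = 5.23 + 0.6 = 5.83 m.
A = ½ × 3.9 × 1.8 = 3.51 m².
Resultant F = γ·h_c·A = 11.15397 × 5.83 × 3.51 = 228.247 kN.
I_c = b·h³/36 = 3.9 × 1.8³/36 = 0.6318 m⁴.
Centre of pressure: y_p = y_c + I_c/(y_c·A) = 5.83 + 0.6318/(5.83 × 3.51) = 5.83 + 0.0308748 = 5.86087 m along the plane.
The resultant acts 0.6 + 0.0308748 = 0.630875 m (along the plate) below the hinge at the top edge, so the moment about the hinge is M = F × 0.630875 = 228.247 × 0.630875 = 143.995 kN·m.

M ≈ 144 kN·m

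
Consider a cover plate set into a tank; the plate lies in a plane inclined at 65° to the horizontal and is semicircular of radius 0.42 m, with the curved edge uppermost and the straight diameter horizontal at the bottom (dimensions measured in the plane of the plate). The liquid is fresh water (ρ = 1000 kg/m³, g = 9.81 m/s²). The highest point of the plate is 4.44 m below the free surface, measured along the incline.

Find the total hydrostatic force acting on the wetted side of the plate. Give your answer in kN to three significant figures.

γ = ρg = 1000 × 9.81 = 9810 N/m³ = 9.81 kN/m³.
Let θ = 65° be the plate's angle to the horizontal; measure y along the incline from where the plane meets the free surface. Vertical depth h = y·sinθ with sinθ = 0.906308.
The centroid lies 4r/(3π) = 0.178254 m above the diameter, so r − 4r/(3π) = 0.42 − 0.178254 = 0.241746 m below the topmost point, so y_c = 4.44 + 0.241746 = 4.68175 m and h_c = 4.68175 × 0.906308 = 4.24311 m.
A = πr²/2 = π × 0.42²/2 = 0.277088 m².
Resultant F = γ·h_c·A = 9.81 × 4.24311 × 0.277088 = 11.5338 kN.

F ≈ 11.5 kN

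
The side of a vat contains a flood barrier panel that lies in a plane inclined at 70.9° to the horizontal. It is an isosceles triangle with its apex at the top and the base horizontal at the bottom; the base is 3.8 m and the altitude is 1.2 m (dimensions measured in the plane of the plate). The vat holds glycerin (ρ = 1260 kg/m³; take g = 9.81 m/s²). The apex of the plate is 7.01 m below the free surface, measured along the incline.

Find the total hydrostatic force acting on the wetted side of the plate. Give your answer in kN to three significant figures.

γ = ρg = 1260 × 9.81 / 1000 = 12.3606 kN/m³.
Let θ = 70.9° be the plate's angle to the horizontal; measure y along the incline from where the plane meets the free surface. Vertical depth h = y·sinθ with sinθ = 0.944949.
With the apex up, the centroid sits 2h/3 = 2 × 1.2/3 = 0.8 m below the apex, so y_c = 7.01 + 0.8 = 7.81 m and h_c = 7.81 × 0.944949 = 7.38005 m.
A = ½ × 3.8 × 1.2 = 2.28 m².
Resultant F = γ·h_c·A = 12.3606 × 7.38005 × 2.28 = 207.986 kN.

F ≈ 208 kN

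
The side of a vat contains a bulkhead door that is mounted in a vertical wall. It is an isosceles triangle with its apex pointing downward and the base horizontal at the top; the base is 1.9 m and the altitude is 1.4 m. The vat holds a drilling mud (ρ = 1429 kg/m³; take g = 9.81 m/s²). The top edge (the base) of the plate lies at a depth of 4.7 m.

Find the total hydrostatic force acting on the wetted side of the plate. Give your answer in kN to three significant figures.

γ = ρg = 1429 × 9.81 / 1000 = 14.01849 kN/m³.
With the apex down, the centroid sits h/3 = 1.4/3 = 0.466667 m below the base (the top edge), so the centroid depth is h_c = 4.7 + 0.466667 = 5.16667 m.
A = ½ × 1.9 × 1.4 = 1.33 m².
Resultant F = γ·h_c·A = 14.01849 × 5.16667 × 1.33 = 96.3305 kN.

F ≈ 96.3 kN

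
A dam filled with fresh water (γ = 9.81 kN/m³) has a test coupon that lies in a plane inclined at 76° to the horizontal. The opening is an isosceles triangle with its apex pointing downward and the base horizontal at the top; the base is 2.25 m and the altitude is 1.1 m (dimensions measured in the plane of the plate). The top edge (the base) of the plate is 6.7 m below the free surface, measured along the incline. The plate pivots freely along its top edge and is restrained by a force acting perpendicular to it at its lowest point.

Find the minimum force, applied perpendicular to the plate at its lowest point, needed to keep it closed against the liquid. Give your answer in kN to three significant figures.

γ = 9.81 kN/m³.
Let θ = 76° be the plate's angle to the horizontal; measure y along the incline from where the plane meets the free surface. Vertical depth h = y·sinθ with sinθ = 0.970296.
With the apex down, the centroid sits h/3 = 1.1/3 = 0.366667 m below the base (the top edge), so y_c = 6.7 + 0.366667 = 7.06667 m and h_c = 7.06667 × 0.970296 = 6.85676 m.
A = ½ × 2.25 × 1.1 = 1.2375 m².
Resultant F = γ·h_c·A = 9.81 × 6.85676 × 1.2375 = 83.2402 kN.
I_c = b·h³/36 = 2.25 × 1.1³/36 = 0.0831875 m⁴.
Centre of pressure: y_p = y_c + I_c/(y_c·A) = 7.06667 + 0.0831875/(7.06667 × 1.2375) = 7.06667 + 0.00951257 = 7.07618 m along the plane.
The resultant acts 0.366667 + 0.00951257 = 0.37618 m (along the plate) below the hinge at the top edge, so the moment about the hinge is M = F × 0.37618 = 83.2402 × 0.37618 = 31.3133 kN·m.
A normal force at the bottom, 1.1 m from the hinge, must supply this moment: P = 31.3133/1.1 = 28.4666 kN.

P ≈ 28.5 kN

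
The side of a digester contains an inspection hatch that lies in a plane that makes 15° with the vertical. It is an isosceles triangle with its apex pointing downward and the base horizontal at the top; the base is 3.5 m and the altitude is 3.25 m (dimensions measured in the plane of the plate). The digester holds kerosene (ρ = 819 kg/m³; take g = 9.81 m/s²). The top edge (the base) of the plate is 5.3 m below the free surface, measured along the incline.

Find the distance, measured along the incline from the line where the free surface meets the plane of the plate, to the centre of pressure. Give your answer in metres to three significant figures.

y_p = 6.48 m

γ = ρg = 819 × 9.81 / 1000 = 8.03439 kN/m³.
The plate makes 15° with the vertical, i.e. θ = 90° − 15° = 75° to the horizontal. Measuring y along the incline from the free-surface line, vertical depth h = y·sinθ with sinθ = 0.965926.
With the apex down, the centroid sits h/3 = 3.25/3 = 1.08333 m below the base (the top edge), so y_c = 5.3 + 1.08333 = 6.38333 m and h_c = 6.38333 × 0.965926 = 6.16582 m.
A = ½ × 3.5 × 3.25 = 5.6875 m².
Resultant F = γ·h_c·A = 8.03439 × 6.16582 × 5.6875 = 281.751 kN.
I_c = b·h³/36 = 3.5 × 3.25³/36 = 3.33746 m⁴.
Centre of pressure: y_p = y_c + I_c/(y_c·A) = 6.38333 + 3.33746/(6.38333 × 5.6875) = 6.38333 + 0.0919279 = 6.47526 m along the plane.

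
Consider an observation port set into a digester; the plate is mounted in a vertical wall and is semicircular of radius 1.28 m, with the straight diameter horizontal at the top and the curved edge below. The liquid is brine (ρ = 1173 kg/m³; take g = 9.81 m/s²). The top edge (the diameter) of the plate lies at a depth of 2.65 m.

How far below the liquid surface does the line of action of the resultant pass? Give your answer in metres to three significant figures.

γ = ρg = 1173 × 9.81 / 1000 = 11.50713 kN/m³.
The centroid of a semicircle lies 4r/(3π) = 0.543249 m from the diameter, here below the top edge, so the centroid depth is h_c = 2.65 + 0.543249 = 3.19325 m.
A = πr²/2 = π × 1.28²/2 = 2.57359 m².
Resultant F = γ·h_c·A = 11.50713 × 3.19325 × 2.57359 = 94.5669 kN.
I_c = (π/8 − 8/(9π))·r⁴ = 0.109757 × 1.28⁴ = 0.294627 m⁴.
Centre of pressure: y_p = y_c + I_c/(y_c·A) = 3.19325 + 0.294627/(3.19325 × 2.57359) = 3.19325 + 0.0358509 = 3.2291 m along the plane.

h_p = 3.23 m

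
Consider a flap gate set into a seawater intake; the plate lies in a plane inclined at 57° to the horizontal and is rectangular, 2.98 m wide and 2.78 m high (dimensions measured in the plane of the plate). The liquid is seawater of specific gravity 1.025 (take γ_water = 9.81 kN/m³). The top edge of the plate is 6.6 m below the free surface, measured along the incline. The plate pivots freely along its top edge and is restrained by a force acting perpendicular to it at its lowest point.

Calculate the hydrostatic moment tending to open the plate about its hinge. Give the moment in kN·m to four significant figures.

M ≈ 820.9 kN·m

γ = 1.025 × 9.81 = 10.05525 kN/m³.
Let θ = 57° be the plate's angle to the horizontal; measure y along the incline from where the plane meets the free surface. Vertical depth h = y·sinθ with sinθ = 0.838671.
The centroid lies 2.78/2 = 1.39 m below the top edge, so y_c = 6.6 + 1.39 = 7.99 m and h_c = 7.99 × 0.838671 = 6.70098 m.
A = 2.98 × 2.78 = 8.2844 m².
Resultant F = γ·h_c·A = 10.05525 × 6.70098 × 8.2844 = 558.203 kN.
I_c = b·h³/12 = 2.98 × 2.78³/12 = 5.33543 m⁴.
Centre of pressure: y_p = y_c + I_c/(y_c·A) = 7.99 + 5.33543/(7.99 × 8.2844) = 7.99 + 0.0806049 = 8.0706 m along the plane.
The resultant acts 1.39 + 0.0806049 = 1.4706 m (along the plate) below the hinge at the top edge, so the moment about the hinge is M = F × 1.4706 = 558.203 × 1.4706 = 820.893 kN·m.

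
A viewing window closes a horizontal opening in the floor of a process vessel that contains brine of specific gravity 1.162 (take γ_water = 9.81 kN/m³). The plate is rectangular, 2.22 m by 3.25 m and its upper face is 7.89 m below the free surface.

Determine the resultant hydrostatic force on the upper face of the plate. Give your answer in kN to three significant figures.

F ≈ 649 kN

γ = 1.162 × 9.81 = 11.39922 kN/m³.
The plate is horizontal, so pressure is uniform at p = γ·h = 11.39922 × 7.89 = 89.9398 kN/m².
A = 2.22 × 3.25 = 7.215 m².
F = p·A = 89.9398 × 7.215 = 648.916 kN.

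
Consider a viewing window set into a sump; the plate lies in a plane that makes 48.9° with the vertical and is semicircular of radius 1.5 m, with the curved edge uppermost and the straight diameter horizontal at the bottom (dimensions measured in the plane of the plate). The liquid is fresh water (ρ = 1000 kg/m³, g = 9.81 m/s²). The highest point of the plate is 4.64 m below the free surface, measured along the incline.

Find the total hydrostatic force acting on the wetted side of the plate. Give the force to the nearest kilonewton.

F ≈ 125 kN

γ = ρg = 1000 × 9.81 = 9810 N/m³ = 9.81 kN/m³.
The plate makes 48.9° with the vertical, i.e. θ = 90° − 48.9° = 41.1° to the horizontal. Measuring y along the incline from the free-surface line, vertical depth h = y·sinθ with sinθ = 0.657375.
The centroid lies 4r/(3π) = 0.63662 m above the diameter, so r − 4r/(3π) = 1.5 − 0.63662 = 0.86338 m below the topmost point, so y_c = 4.64 + 0.86338 = 5.50338 m and h_c = 5.50338 × 0.657375 = 3.61778 m.
A = πr²/2 = π × 1.5²/2 = 3.53429 m².
Resultant F = γ·h_c·A = 9.81 × 3.61778 × 3.53429 = 125.433 kN.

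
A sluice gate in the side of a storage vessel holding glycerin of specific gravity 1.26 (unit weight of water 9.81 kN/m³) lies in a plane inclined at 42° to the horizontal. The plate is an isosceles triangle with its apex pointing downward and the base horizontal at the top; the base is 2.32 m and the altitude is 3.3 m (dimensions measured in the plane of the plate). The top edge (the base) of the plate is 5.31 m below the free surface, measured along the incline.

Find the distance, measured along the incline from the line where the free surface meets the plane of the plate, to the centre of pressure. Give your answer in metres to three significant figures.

y_p = 6.50 m

γ = 1.26 × 9.81 = 12.3606 kN/m³.
Let θ = 42° be the plate's angle to the horizontal; measure y along the incline from where the plane meets the free surface. Vertical depth h = y·sinθ with sinθ = 0.669131.
With the apex down, the centroid sits h/3 = 3.3/3 = 1.1 m below the base (the top edge), so y_c = 5.31 + 1.1 = 6.41 m and h_c = 6.41 × 0.669131 = 4.28913 m.
A = ½ × 2.32 × 3.3 = 3.828 m².
Resultant F = γ·h_c·A = 12.3606 × 4.28913 × 3.828 = 202.946 kN.
I_c = b·h³/36 = 2.32 × 3.3³/36 = 2.31594 m⁴.
Centre of pressure: y_p = y_c + I_c/(y_c·A) = 6.41 + 2.31594/(6.41 × 3.828) = 6.41 + 0.0943838 = 6.50438 m along the plane.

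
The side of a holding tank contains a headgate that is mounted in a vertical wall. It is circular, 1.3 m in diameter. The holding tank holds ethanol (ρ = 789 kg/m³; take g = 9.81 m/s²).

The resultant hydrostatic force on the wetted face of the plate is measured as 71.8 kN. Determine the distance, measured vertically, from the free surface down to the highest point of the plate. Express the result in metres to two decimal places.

γ = ρg = 789 × 9.81 / 1000 = 7.74009 kN/m³.
A = π(0.65)² = 1.32732 m².
From F = γ·h_c·A, the centroid depth is h_c = 71.8/(7.74009 × 1.32732) = 6.9888 m.
The centroid is at the centre, 0.65 m below the top of the plate, so the highest point sits at h_top = 6.9888 − 0.65 = 6.3388 m below the surface.

d_top ≈ 6.34 m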